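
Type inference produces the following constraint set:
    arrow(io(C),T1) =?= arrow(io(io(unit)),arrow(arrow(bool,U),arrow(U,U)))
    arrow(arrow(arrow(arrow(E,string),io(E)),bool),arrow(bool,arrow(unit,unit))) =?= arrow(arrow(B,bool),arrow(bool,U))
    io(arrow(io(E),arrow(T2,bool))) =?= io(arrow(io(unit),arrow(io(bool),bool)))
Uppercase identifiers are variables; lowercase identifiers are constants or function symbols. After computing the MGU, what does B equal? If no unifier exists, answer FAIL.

Decompose arrow/2: io(C) =?= io(io(unit)),  T1 =?= arrow(arrow(bool,U),arrow(U,U)).
Decompose io/1: C =?= io(unit).
Bind C := io(unit); no other remaining equation mentions C.
Bind T1 := arrow(arrow(bool,U),arrow(U,U)); no other remaining equation mentions T1.
Decompose arrow/2: arrow(arrow(arrow(E,string),io(E)),bool) =?= arrow(B,bool),  arrow(bool,arrow(unit,unit)) =?= arrow(bool,U).
Decompose arrow/2: arrow(arrow(E,string),io(E)) =?= B,  bool =?= bool.
Bind B := arrow(arrow(E,string),io(E)); no other remaining equation mentions B.
Delete trivial equation bool =?= bool.
Decompose arrow/2: bool =?= bool,  arrow(unit,unit) =?= U.
Delete trivial equation bool =?= bool.
Bind U := arrow(unit,unit); no other remaining equation mentions U. Substituting into the earlier binding gives T1 := arrow(arrow(bool,arrow(unit,unit)),arrow(arrow(unit,unit),arrow(unit,unit))).
Decompose io/1: arrow(io(E),arrow(T2,bool)) =?= arrow(io(unit),arrow(io(bool),bool)).
Decompose arrow/2: io(E) =?= io(unit),  arrow(T2,bool) =?= arrow(io(bool),bool).
Decompose io/1: E =?= unit.
Bind E := unit; no other remaining equation mentions E. Substituting into the earlier binding gives B := arrow(arrow(unit,string),io(unit)).
Decompose arrow/2: T2 =?= io(bool),  bool =?= bool.
Bind T2 := io(bool); no other remaining equation mentions T2.
Delete trivial equation bool =?= bool.
MGU = { C ↦ io(unit), T1 ↦ arrow(arrow(bool,arrow(unit,unit)),arrow(arrow(unit,unit),arrow(unit,unit))), B ↦ arrow(arrow(unit,string),io(unit)), U ↦ arrow(unit,unit), E ↦ unit, T2 ↦ io(bool) }, so B ↦ arrow(arrow(unit,string),io(unit)).

arrow(arrow(unit,string),io(unit))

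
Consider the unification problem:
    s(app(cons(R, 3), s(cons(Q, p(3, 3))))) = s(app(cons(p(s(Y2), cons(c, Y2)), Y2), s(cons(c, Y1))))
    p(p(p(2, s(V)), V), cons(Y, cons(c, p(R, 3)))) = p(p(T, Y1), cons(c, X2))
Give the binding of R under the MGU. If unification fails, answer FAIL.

p(s(3), cons(c, 3))

Decompose s/1: app(cons(R, 3), s(cons(Q, p(3, 3)))) = app(cons(p(s(Y2), cons(c, Y2)), Y2), s(cons(c, Y1))).
Decompose app/2: cons(R, 3) = cons(p(s(Y2), cons(c, Y2)), Y2),  s(cons(Q, p(3, 3))) = s(cons(c, Y1)).
Decompose cons/2: R = p(s(Y2), cons(c, Y2)),  3 = Y2.
Bind R := p(s(Y2), cons(c, Y2)); substituting into the one remaining equation that mentions R gives: p(p(p(2, s(V)), V), cons(Y, cons(c, p(p(s(Y2), cons(c, Y2)), 3)))) = p(p(T, Y1), cons(c, X2)).
Bind Y2 := 3; substituting into the one remaining equation that mentions Y2 gives: p(p(p(2, s(V)), V), cons(Y, cons(c, p(p(s(3), cons(c, 3)), 3)))) = p(p(T, Y1), cons(c, X2)). Substituting into the earlier binding gives R := p(s(3), cons(c, 3)).
Decompose s/1: cons(Q, p(3, 3)) = cons(c, Y1).
Decompose cons/2: Q = c,  p(3, 3) = Y1.
Bind Q := c; no other remaining equation mentions Q.
Bind Y1 := p(3, 3); substituting into the remaining equation gives: p(p(p(2, s(V)), V), cons(Y, cons(c, p(p(s(3), cons(c, 3)), 3)))) = p(p(T, p(3, 3)), cons(c, X2)).
Decompose p/2: p(p(2, s(V)), V) = p(T, p(3, 3)),  cons(Y, cons(c, p(p(s(3), cons(c, 3)), 3))) = cons(c, X2).
Decompose p/2: p(2, s(V)) = T,  V = p(3, 3).
Bind T := p(2, s(V)); no other remaining equation mentions T.
Bind V := p(3, 3); no other remaining equation mentions V. Substituting into the earlier binding gives T := p(2, s(p(3, 3))).
Decompose cons/2: Y = c,  cons(c, p(p(s(3), cons(c, 3)), 3)) = X2.
Bind Y := c; no other remaining equation mentions Y.
Bind X2 := cons(c, p(p(s(3), cons(c, 3)), 3)).
MGU = { R -> p(s(3), cons(c, 3)), Y2 -> 3, Q -> c, Y1 -> p(3, 3), T -> p(2, s(p(3, 3))), V -> p(3, 3), Y -> c, X2 -> cons(c, p(p(s(3), cons(c, 3)), 3)) }, so R -> p(s(3), cons(c, 3)).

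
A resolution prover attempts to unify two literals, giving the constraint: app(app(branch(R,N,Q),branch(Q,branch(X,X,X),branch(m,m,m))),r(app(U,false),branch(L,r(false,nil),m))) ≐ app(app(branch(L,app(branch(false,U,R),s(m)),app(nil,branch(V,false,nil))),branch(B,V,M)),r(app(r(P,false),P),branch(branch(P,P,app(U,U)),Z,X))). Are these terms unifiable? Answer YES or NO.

Decompose app/2: app(branch(R,N,Q),branch(Q,branch(X,X,X),branch(m,m,m))) ≐ app(branch(L,app(branch(false,U,R),s(m)),app(nil,branch(V,false,nil))),branch(B,V,M)),  r(app(U,false),branch(L,r(false,nil),m)) ≐ r(app(r(P,false),P),branch(branch(P,P,app(U,U)),Z,X)).
Decompose app/2: branch(R,N,Q) ≐ branch(L,app(branch(false,U,R),s(m)),app(nil,branch(V,false,nil))),  branch(Q,branch(X,X,X),branch(m,m,m)) ≐ branch(B,V,M).
Decompose branch/3: R ≐ L,  N ≐ app(branch(false,U,R),s(m)),  Q ≐ app(nil,branch(V,false,nil)).
Bind R := L; substituting into the one remaining equation that mentions R gives: N ≐ app(branch(false,U,L),s(m)).
Bind N := app(branch(false,U,L),s(m)); no other remaining equation mentions N.
Bind Q := app(nil,branch(V,false,nil)); substituting into the one remaining equation that mentions Q gives: branch(app(nil,branch(V,false,nil)),branch(X,X,X),branch(m,m,m)) ≐ branch(B,V,M).
Decompose branch/3: app(nil,branch(V,false,nil)) ≐ B,  branch(X,X,X) ≐ V,  branch(m,m,m) ≐ M.
Bind B := app(nil,branch(V,false,nil)); no other remaining equation mentions B.
Bind V := branch(X,X,X); no other remaining equation mentions V. Substituting into the earlier bindings gives Q := app(nil,branch(branch(X,X,X),false,nil)), B := app(nil,branch(branch(X,X,X),false,nil)).
Bind M := branch(m,m,m); no other remaining equation mentions M.
Decompose r/2: app(U,false) ≐ app(r(P,false),P),  branch(L,r(false,nil),m) ≐ branch(branch(P,P,app(U,U)),Z,X).
Decompose app/2: U ≐ r(P,false),  false ≐ P.
Bind U := r(P,false); substituting into the one remaining equation that mentions U gives: branch(L,r(false,nil),m) ≐ branch(branch(P,P,app(r(P,false),r(P,false))),Z,X). Substituting into the earlier binding gives N := app(branch(false,r(P,false),L),s(m)).
Bind P := false; substituting into the remaining equation gives: branch(L,r(false,nil),m) ≐ branch(branch(false,false,app(r(false,false),r(false,false))),Z,X). Substituting into the earlier bindings gives N := app(branch(false,r(false,false),L),s(m)), U := r(false,false).
Decompose branch/3: L ≐ branch(false,false,app(r(false,false),r(false,false))),  r(false,nil) ≐ Z,  m ≐ X.
Bind L := branch(false,false,app(r(false,false),r(false,false))); no other remaining equation mentions L. Substituting into the earlier bindings gives R := branch(false,false,app(r(false,false),r(false,false))), N := app(branch(false,r(false,false),branch(false,false,app(r(false,false),r(false,false)))),s(m)).
Bind Z := r(false,nil); no other remaining equation mentions Z.
Bind X := m. Substituting into the earlier bindings gives Q := app(nil,branch(branch(m,m,m),false,nil)), B := app(nil,branch(branch(m,m,m),false,nil)), V := branch(m,m,m).
No equations remain and no clash or occurs-check failure arose, so a unifier exists.

YES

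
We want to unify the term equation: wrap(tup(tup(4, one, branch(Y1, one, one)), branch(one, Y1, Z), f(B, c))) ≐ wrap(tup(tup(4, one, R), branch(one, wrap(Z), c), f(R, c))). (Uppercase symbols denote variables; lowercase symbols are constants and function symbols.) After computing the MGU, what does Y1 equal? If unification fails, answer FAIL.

wrap(c)

Decompose wrap/1: tup(tup(4, one, branch(Y1, one, one)), branch(one, Y1, Z), f(B, c)) ≐ tup(tup(4, one, R), branch(one, wrap(Z), c), f(R, c)).
Decompose tup/3: tup(4, one, branch(Y1, one, one)) ≐ tup(4, one, R),  branch(one, Y1, Z) ≐ branch(one, wrap(Z), c),  f(B, c) ≐ f(R, c).
Decompose tup/3: 4 ≐ 4,  one ≐ one,  branch(Y1, one, one) ≐ R.
Delete trivial equation 4 ≐ 4.
Delete trivial equation one ≐ one.
Bind R := branch(Y1, one, one); substituting into the one remaining equation that mentions R gives: f(B, c) ≐ f(branch(Y1, one, one), c).
Decompose branch/3: one ≐ one,  Y1 ≐ wrap(Z),  Z ≐ c.
Delete trivial equation one ≐ one.
Bind Y1 := wrap(Z); substituting into the one remaining equation that mentions Y1 gives: f(B, c) ≐ f(branch(wrap(Z), one, one), c). Substituting into the earlier binding gives R := branch(wrap(Z), one, one).
Bind Z := c; substituting into the remaining equation gives: f(B, c) ≐ f(branch(wrap(c), one, one), c). Substituting into the earlier bindings gives R := branch(wrap(c), one, one), Y1 := wrap(c).
Decompose f/2: B ≐ branch(wrap(c), one, one),  c ≐ c.
Bind B := branch(wrap(c), one, one); no other remaining equation mentions B.
Delete trivial equation c ≐ c.
MGU = { R := branch(wrap(c), one, one), Y1 := wrap(c), Z := c, B := branch(wrap(c), one, one) }, so Y1 := wrap(c).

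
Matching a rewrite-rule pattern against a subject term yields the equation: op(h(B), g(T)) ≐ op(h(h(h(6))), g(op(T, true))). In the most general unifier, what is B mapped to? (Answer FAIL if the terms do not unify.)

Decompose op/2: h(B) ≐ h(h(h(6))),  g(T) ≐ g(op(T, true)).
Decompose h/1: B ≐ h(h(6)).
Bind B := h(h(6)); no other remaining equation mentions B.
Decompose g/1: T ≐ op(T, true).
Occurs check fails: T occurs in op(T, true); the equation T ≐ op(T, true) has no finite solution.

FAIL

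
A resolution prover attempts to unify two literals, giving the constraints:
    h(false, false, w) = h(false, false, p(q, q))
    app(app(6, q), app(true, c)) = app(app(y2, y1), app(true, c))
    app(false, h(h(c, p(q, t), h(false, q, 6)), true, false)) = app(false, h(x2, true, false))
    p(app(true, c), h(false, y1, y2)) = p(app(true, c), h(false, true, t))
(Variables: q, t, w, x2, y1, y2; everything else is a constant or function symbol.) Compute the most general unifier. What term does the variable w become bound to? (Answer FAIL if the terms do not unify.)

p(true, true)

Decompose h/3: false = false,  false = false,  w = p(q, q).
Delete trivial equation false = false.
Delete trivial equation false = false.
Bind w := p(q, q); no other remaining equation mentions w.
Decompose app/2: app(6, q) = app(y2, y1),  app(true, c) = app(true, c).
Decompose app/2: 6 = y2,  q = y1.
Bind y2 := 6; substituting into the one remaining equation that mentions y2 gives: p(app(true, c), h(false, y1, 6)) = p(app(true, c), h(false, true, t)).
Bind q := y1; substituting into the one remaining equation that mentions q gives: app(false, h(h(c, p(y1, t), h(false, y1, 6)), true, false)) = app(false, h(x2, true, false)). Substituting into the earlier binding gives w := p(y1, y1).
Delete trivial equation app(true, c) = app(true, c).
Decompose app/2: false = false,  h(h(c, p(y1, t), h(false, y1, 6)), true, false) = h(x2, true, false).
Delete trivial equation false = false.
Decompose h/3: h(c, p(y1, t), h(false, y1, 6)) = x2,  true = true,  false = false.
Bind x2 := h(c, p(y1, t), h(false, y1, 6)); no other remaining equation mentions x2.
Delete trivial equation true = true.
Delete trivial equation false = false.
Decompose p/2: app(true, c) = app(true, c),  h(false, y1, 6) = h(false, true, t).
Delete trivial equation app(true, c) = app(true, c).
Decompose h/3: false = false,  y1 = true,  6 = t.
Delete trivial equation false = false.
Bind y1 := true; no other remaining equation mentions y1. Substituting into the earlier bindings gives w := p(true, true), q := true, x2 := h(c, p(true, t), h(false, true, 6)).
Bind t := 6. Substituting into the earlier binding gives x2 := h(c, p(true, 6), h(false, true, 6)).
MGU = { w -> p(true, true), y2 -> 6, q -> true, x2 -> h(c, p(true, 6), h(false, true, 6)), y1 -> true, t -> 6 }, so w -> p(true, true).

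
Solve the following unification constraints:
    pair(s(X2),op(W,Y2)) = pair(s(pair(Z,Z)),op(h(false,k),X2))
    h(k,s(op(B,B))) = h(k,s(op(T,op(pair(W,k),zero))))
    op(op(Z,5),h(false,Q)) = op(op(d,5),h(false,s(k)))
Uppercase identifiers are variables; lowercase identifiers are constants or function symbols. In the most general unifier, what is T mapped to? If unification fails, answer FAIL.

Decompose pair/2: s(X2) = s(pair(Z,Z)),  op(W,Y2) = op(h(false,k),X2).
Decompose s/1: X2 = pair(Z,Z).
Bind X2 := pair(Z,Z); substituting into the one remaining equation that mentions X2 gives: op(W,Y2) = op(h(false,k),pair(Z,Z)).
Decompose op/2: W = h(false,k),  Y2 = pair(Z,Z).
Bind W := h(false,k); substituting into the one remaining equation that mentions W gives: h(k,s(op(B,B))) = h(k,s(op(T,op(pair(h(false,k),k),zero)))).
Bind Y2 := pair(Z,Z); no other remaining equation mentions Y2.
Decompose h/2: k = k,  s(op(B,B)) = s(op(T,op(pair(h(false,k),k),zero))).
Delete trivial equation k = k.
Decompose s/1: op(B,B) = op(T,op(pair(h(false,k),k),zero)).
Decompose op/2: B = T,  B = op(pair(h(false,k),k),zero).
Bind B := T; substituting into the one remaining equation that mentions B gives: T = op(pair(h(false,k),k),zero).
Bind T := op(pair(h(false,k),k),zero); no other remaining equation mentions T. Substituting into the earlier binding gives B := op(pair(h(false,k),k),zero).
Decompose op/2: op(Z,5) = op(d,5),  h(false,Q) = h(false,s(k)).
Decompose op/2: Z = d,  5 = 5.
Bind Z := d; no other remaining equation mentions Z. Substituting into the earlier bindings gives X2 := pair(d,d), Y2 := pair(d,d).
Delete trivial equation 5 = 5.
Decompose h/2: false = false,  Q = s(k).
Delete trivial equation false = false.
Bind Q := s(k).
MGU = { X2 := pair(d,d), W := h(false,k), Y2 := pair(d,d), B := op(pair(h(false,k),k),zero), T := op(pair(h(false,k),k),zero), Z := d, Q := s(k) }, so T := op(pair(h(false,k),k),zero).

op(pair(h(false,k),k),zero)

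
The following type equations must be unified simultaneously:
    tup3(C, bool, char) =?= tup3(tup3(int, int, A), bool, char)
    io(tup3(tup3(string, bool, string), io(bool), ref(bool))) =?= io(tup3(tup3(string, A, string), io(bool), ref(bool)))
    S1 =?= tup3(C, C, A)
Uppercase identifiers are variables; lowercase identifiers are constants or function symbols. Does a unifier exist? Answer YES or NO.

Decompose tup3/3: C =?= tup3(int, int, A),  bool =?= bool,  char =?= char.
Bind C := tup3(int, int, A); substituting into the one remaining equation that mentions C gives: S1 =?= tup3(tup3(int, int, A), tup3(int, int, A), A).
Delete trivial equation bool =?= bool.
Delete trivial equation char =?= char.
Decompose io/1: tup3(tup3(string, bool, string), io(bool), ref(bool)) =?= tup3(tup3(string, A, string), io(bool), ref(bool)).
Decompose tup3/3: tup3(string, bool, string) =?= tup3(string, A, string),  io(bool) =?= io(bool),  ref(bool) =?= ref(bool).
Decompose tup3/3: string =?= string,  bool =?= A,  string =?= string.
Delete trivial equation string =?= string.
Bind A := bool; substituting into the one remaining equation that mentions A gives: S1 =?= tup3(tup3(int, int, bool), tup3(int, int, bool), bool). Substituting into the earlier binding gives C := tup3(int, int, bool).
Delete trivial equation string =?= string.
Delete trivial equation io(bool) =?= io(bool).
Delete trivial equation ref(bool) =?= ref(bool).
Bind S1 := tup3(tup3(int, int, bool), tup3(int, int, bool), bool).
No equations remain and no clash or occurs-check failure arose, so a unifier exists.

YES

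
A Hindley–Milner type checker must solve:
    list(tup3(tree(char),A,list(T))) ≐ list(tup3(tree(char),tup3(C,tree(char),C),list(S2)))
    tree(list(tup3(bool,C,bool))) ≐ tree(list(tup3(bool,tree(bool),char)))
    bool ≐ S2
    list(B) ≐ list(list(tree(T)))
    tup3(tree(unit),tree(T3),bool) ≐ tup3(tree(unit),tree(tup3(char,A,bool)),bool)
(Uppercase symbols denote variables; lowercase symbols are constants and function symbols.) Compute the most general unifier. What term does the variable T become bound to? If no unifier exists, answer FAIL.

Decompose list/1: tup3(tree(char),A,list(T)) ≐ tup3(tree(char),tup3(C,tree(char),C),list(S2)).
Decompose tup3/3: tree(char) ≐ tree(char),  A ≐ tup3(C,tree(char),C),  list(T) ≐ list(S2).
Delete trivial equation tree(char) ≐ tree(char).
Bind A := tup3(C,tree(char),C); substituting into the one remaining equation that mentions A gives: tup3(tree(unit),tree(T3),bool) ≐ tup3(tree(unit),tree(tup3(char,tup3(C,tree(char),C),bool)),bool).
Decompose list/1: T ≐ S2.
Bind T := S2; substituting into the one remaining equation that mentions T gives: list(B) ≐ list(list(tree(S2))).
Decompose tree/1: list(tup3(bool,C,bool)) ≐ list(tup3(bool,tree(bool),char)).
Decompose list/1: tup3(bool,C,bool) ≐ tup3(bool,tree(bool),char).
Decompose tup3/3: bool ≐ bool,  C ≐ tree(bool),  bool ≐ char.
Delete trivial equation bool ≐ bool.
Bind C := tree(bool); substituting into the one remaining equation that mentions C gives: tup3(tree(unit),tree(T3),bool) ≐ tup3(tree(unit),tree(tup3(char,tup3(tree(bool),tree(char),tree(bool)),bool)),bool). Substituting into the earlier binding gives A := tup3(tree(bool),tree(char),tree(bool)).
Clash: constants bool and char differ; no unifier exists.

FAIL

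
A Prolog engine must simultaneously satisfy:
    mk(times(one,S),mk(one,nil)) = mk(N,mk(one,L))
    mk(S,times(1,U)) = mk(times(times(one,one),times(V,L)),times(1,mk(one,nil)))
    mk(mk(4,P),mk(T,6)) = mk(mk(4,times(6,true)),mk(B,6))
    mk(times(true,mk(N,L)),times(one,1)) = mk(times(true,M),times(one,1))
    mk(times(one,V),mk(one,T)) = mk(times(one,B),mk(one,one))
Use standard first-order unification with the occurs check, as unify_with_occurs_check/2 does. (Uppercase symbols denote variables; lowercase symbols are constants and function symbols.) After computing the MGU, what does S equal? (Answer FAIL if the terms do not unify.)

times(times(one,one),times(one,nil))

Decompose mk/2: times(one,S) = N,  mk(one,nil) = mk(one,L).
Bind N := times(one,S); substituting into the one remaining equation that mentions N gives: mk(times(true,mk(times(one,S),L)),times(one,1)) = mk(times(true,M),times(one,1)).
Decompose mk/2: one = one,  nil = L.
Delete trivial equation one = one.
Bind L := nil; substituting into the 2 remaining equations that mention L gives: mk(S,times(1,U)) = mk(times(times(one,one),times(V,nil)),times(1,mk(one,nil))),  mk(times(true,mk(times(one,S),nil)),times(one,1)) = mk(times(true,M),times(one,1)).
Decompose mk/2: S = times(times(one,one),times(V,nil)),  times(1,U) = times(1,mk(one,nil)).
Bind S := times(times(one,one),times(V,nil)); substituting into the one remaining equation that mentions S gives: mk(times(true,mk(times(one,times(times(one,one),times(V,nil))),nil)),times(one,1)) = mk(times(true,M),times(one,1)). Substituting into the earlier binding gives N := times(one,times(times(one,one),times(V,nil))).
Decompose times/2: 1 = 1,  U = mk(one,nil).
Delete trivial equation 1 = 1.
Bind U := mk(one,nil); no other remaining equation mentions U.
Decompose mk/2: mk(4,P) = mk(4,times(6,true)),  mk(T,6) = mk(B,6).
Decompose mk/2: 4 = 4,  P = times(6,true).
Delete trivial equation 4 = 4.
Bind P := times(6,true); no other remaining equation mentions P.
Decompose mk/2: T = B,  6 = 6.
Bind T := B; substituting into the one remaining equation that mentions T gives: mk(times(one,V),mk(one,B)) = mk(times(one,B),mk(one,one)).
Delete trivial equation 6 = 6.
Decompose mk/2: times(true,mk(times(one,times(times(one,one),times(V,nil))),nil)) = times(true,M),  times(one,1) = times(one,1).
Decompose times/2: true = true,  mk(times(one,times(times(one,one),times(V,nil))),nil) = M.
Delete trivial equation true = true.
Bind M := mk(times(one,times(times(one,one),times(V,nil))),nil); no other remaining equation mentions M.
Delete trivial equation times(one,1) = times(one,1).
Decompose mk/2: times(one,V) = times(one,B),  mk(one,B) = mk(one,one).
Decompose times/2: one = one,  V = B.
Delete trivial equation one = one.
Bind V := B; no other remaining equation mentions V. Substituting into the earlier bindings gives N := times(one,times(times(one,one),times(B,nil))), S := times(times(one,one),times(B,nil)), M := mk(times(one,times(times(one,one),times(B,nil))),nil).
Decompose mk/2: one = one,  B = one.
Delete trivial equation one = one.
Bind B := one. Substituting into the earlier bindings gives N := times(one,times(times(one,one),times(one,nil))), S := times(times(one,one),times(one,nil)), T := one, M := mk(times(one,times(times(one,one),times(one,nil))),nil), V := one.
MGU = { N = times(one,times(times(one,one),times(one,nil))), L = nil, S = times(times(one,one),times(one,nil)), U = mk(one,nil), P = times(6,true), T = one, M = mk(times(one,times(times(one,one),times(one,nil))),nil), V = one, B = one }, so S = times(times(one,one),times(one,nil)).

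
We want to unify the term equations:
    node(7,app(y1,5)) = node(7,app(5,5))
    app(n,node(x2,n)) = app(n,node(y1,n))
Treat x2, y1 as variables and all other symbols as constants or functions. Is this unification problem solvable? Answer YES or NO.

Decompose node/2: 7 = 7,  app(y1,5) = app(5,5).
Delete trivial equation 7 = 7.
Decompose app/2: y1 = 5,  5 = 5.
Bind y1 := 5; substituting into the one remaining equation that mentions y1 gives: app(n,node(x2,n)) = app(n,node(5,n)).
Delete trivial equation 5 = 5.
Decompose app/2: n = n,  node(x2,n) = node(5,n).
Delete trivial equation n = n.
Decompose node/2: x2 = 5,  n = n.
Bind x2 := 5; no other remaining equation mentions x2.
Delete trivial equation n = n.
No equations remain and no clash or occurs-check failure arose, so a unifier exists.

YES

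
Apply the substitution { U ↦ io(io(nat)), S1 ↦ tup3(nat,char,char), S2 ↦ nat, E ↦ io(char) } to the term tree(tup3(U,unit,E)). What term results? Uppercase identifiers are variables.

tree(tup3(io(io(nat)),unit,io(char)))

Replace each occurrence of U with io(io(nat)).
Replace each occurrence of E with io(char).
Result: tree(tup3(io(io(nat)),unit,io(char))).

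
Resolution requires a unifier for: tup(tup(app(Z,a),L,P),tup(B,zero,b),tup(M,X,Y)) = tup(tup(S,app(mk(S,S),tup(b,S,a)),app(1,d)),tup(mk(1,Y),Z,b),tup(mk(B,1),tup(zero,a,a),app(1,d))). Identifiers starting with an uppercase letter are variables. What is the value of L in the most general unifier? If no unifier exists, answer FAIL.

Decompose tup/3: tup(app(Z,a),L,P) = tup(S,app(mk(S,S),tup(b,S,a)),app(1,d)),  tup(B,zero,b) = tup(mk(1,Y),Z,b),  tup(M,X,Y) = tup(mk(B,1),tup(zero,a,a),app(1,d)).
Decompose tup/3: app(Z,a) = S,  L = app(mk(S,S),tup(b,S,a)),  P = app(1,d).
Bind S := app(Z,a); substituting into the one remaining equation that mentions S gives: L = app(mk(app(Z,a),app(Z,a)),tup(b,app(Z,a),a)).
Bind L := app(mk(app(Z,a),app(Z,a)),tup(b,app(Z,a),a)); no other remaining equation mentions L.
Bind P := app(1,d); no other remaining equation mentions P.
Decompose tup/3: B = mk(1,Y),  zero = Z,  b = b.
Bind B := mk(1,Y); substituting into the one remaining equation that mentions B gives: tup(M,X,Y) = tup(mk(mk(1,Y),1),tup(zero,a,a),app(1,d)).
Bind Z := zero; no other remaining equation mentions Z. Substituting into the earlier bindings gives S := app(zero,a), L := app(mk(app(zero,a),app(zero,a)),tup(b,app(zero,a),a)).
Delete trivial equation b = b.
Decompose tup/3: M = mk(mk(1,Y),1),  X = tup(zero,a,a),  Y = app(1,d).
Bind M := mk(mk(1,Y),1); no other remaining equation mentions M.
Bind X := tup(zero,a,a); no other remaining equation mentions X.
Bind Y := app(1,d). Substituting into the earlier bindings gives B := mk(1,app(1,d)), M := mk(mk(1,app(1,d)),1).
MGU = { S := app(zero,a), L := app(mk(app(zero,a),app(zero,a)),tup(b,app(zero,a),a)), P := app(1,d), B := mk(1,app(1,d)), Z := zero, M := mk(mk(1,app(1,d)),1), X := tup(zero,a,a), Y := app(1,d) }, so L := app(mk(app(zero,a),app(zero,a)),tup(b,app(zero,a),a)).

app(mk(app(zero,a),app(zero,a)),tup(b,app(zero,a),a))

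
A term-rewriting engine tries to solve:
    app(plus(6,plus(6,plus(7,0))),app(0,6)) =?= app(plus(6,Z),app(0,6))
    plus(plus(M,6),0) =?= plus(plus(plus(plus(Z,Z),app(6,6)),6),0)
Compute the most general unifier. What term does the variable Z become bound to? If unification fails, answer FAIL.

Decompose app/2: plus(6,plus(6,plus(7,0))) =?= plus(6,Z),  app(0,6) =?= app(0,6).
Decompose plus/2: 6 =?= 6,  plus(6,plus(7,0)) =?= Z.
Delete trivial equation 6 =?= 6.
Bind Z := plus(6,plus(7,0)); substituting into the one remaining equation that mentions Z gives: plus(plus(M,6),0) =?= plus(plus(plus(plus(plus(6,plus(7,0)),plus(6,plus(7,0))),app(6,6)),6),0).
Delete trivial equation app(0,6) =?= app(0,6).
Decompose plus/2: plus(M,6) =?= plus(plus(plus(plus(6,plus(7,0)),plus(6,plus(7,0))),app(6,6)),6),  0 =?= 0.
Decompose plus/2: M =?= plus(plus(plus(6,plus(7,0)),plus(6,plus(7,0))),app(6,6)),  6 =?= 6.
Bind M := plus(plus(plus(6,plus(7,0)),plus(6,plus(7,0))),app(6,6)); no other remaining equation mentions M.
Delete trivial equation 6 =?= 6.
Delete trivial equation 0 =?= 0.
MGU = { Z ↦ plus(6,plus(7,0)), M ↦ plus(plus(plus(6,plus(7,0)),plus(6,plus(7,0))),app(6,6)) }, so Z ↦ plus(6,plus(7,0)).

plus(6,plus(7,0))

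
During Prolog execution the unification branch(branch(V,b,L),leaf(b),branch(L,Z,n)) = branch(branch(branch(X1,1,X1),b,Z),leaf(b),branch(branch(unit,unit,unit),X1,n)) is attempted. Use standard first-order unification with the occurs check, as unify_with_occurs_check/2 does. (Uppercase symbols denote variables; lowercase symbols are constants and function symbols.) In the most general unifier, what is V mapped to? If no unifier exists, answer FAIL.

Decompose branch/3: branch(V,b,L) = branch(branch(X1,1,X1),b,Z),  leaf(b) = leaf(b),  branch(L,Z,n) = branch(branch(unit,unit,unit),X1,n).
Decompose branch/3: V = branch(X1,1,X1),  b = b,  L = Z.
Bind V := branch(X1,1,X1); no other remaining equation mentions V.
Delete trivial equation b = b.
Bind L := Z; substituting into the one remaining equation that mentions L gives: branch(Z,Z,n) = branch(branch(unit,unit,unit),X1,n).
Delete trivial equation leaf(b) = leaf(b).
Decompose branch/3: Z = branch(unit,unit,unit),  Z = X1,  n = n.
Bind Z := branch(unit,unit,unit); substituting into the one remaining equation that mentions Z gives: branch(unit,unit,unit) = X1. Substituting into the earlier binding gives L := branch(unit,unit,unit).
Bind X1 := branch(unit,unit,unit); no other remaining equation mentions X1. Substituting into the earlier binding gives V := branch(branch(unit,unit,unit),1,branch(unit,unit,unit)).
Delete trivial equation n = n.
MGU = { V ↦ branch(branch(unit,unit,unit),1,branch(unit,unit,unit)), L ↦ branch(unit,unit,unit), Z ↦ branch(unit,unit,unit), X1 ↦ branch(unit,unit,unit) }, so V ↦ branch(branch(unit,unit,unit),1,branch(unit,unit,unit)).

branch(branch(unit,unit,unit),1,branch(unit,unit,unit))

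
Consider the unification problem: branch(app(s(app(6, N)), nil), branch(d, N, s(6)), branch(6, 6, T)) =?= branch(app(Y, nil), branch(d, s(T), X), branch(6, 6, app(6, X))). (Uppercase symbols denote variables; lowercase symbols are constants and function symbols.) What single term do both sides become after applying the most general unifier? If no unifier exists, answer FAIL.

Decompose branch/3: app(s(app(6, N)), nil) =?= app(Y, nil),  branch(d, N, s(6)) =?= branch(d, s(T), X),  branch(6, 6, T) =?= branch(6, 6, app(6, X)).
Decompose app/2: s(app(6, N)) =?= Y,  nil =?= nil.
Bind Y := s(app(6, N)); no other remaining equation mentions Y.
Delete trivial equation nil =?= nil.
Decompose branch/3: d =?= d,  N =?= s(T),  s(6) =?= X.
Delete trivial equation d =?= d.
Bind N := s(T); no other remaining equation mentions N. Substituting into the earlier binding gives Y := s(app(6, s(T))).
Bind X := s(6); substituting into the remaining equation gives: branch(6, 6, T) =?= branch(6, 6, app(6, s(6))).
Decompose branch/3: 6 =?= 6,  6 =?= 6,  T =?= app(6, s(6)).
Delete trivial equation 6 =?= 6.
Delete trivial equation 6 =?= 6.
Bind T := app(6, s(6)). Substituting into the earlier bindings gives Y := s(app(6, s(app(6, s(6))))), N := s(app(6, s(6))).
Applying the MGU to either side gives branch(app(s(app(6, s(app(6, s(6))))), nil), branch(d, s(app(6, s(6))), s(6)), branch(6, 6, app(6, s(6)))).

branch(app(s(app(6, s(app(6, s(6))))), nil), branch(d, s(app(6, s(6))), s(6)), branch(6, 6, app(6, s(6))))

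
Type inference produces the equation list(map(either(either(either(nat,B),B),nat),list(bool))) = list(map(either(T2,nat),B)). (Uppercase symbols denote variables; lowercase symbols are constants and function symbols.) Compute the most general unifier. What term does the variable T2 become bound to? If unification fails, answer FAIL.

Decompose list/1: map(either(either(either(nat,B),B),nat),list(bool)) = map(either(T2,nat),B).
Decompose map/2: either(either(either(nat,B),B),nat) = either(T2,nat),  list(bool) = B.
Decompose either/2: either(either(nat,B),B) = T2,  nat = nat.
Bind T2 := either(either(nat,B),B); no other remaining equation mentions T2.
Delete trivial equation nat = nat.
Bind B := list(bool). Substituting into the earlier binding gives T2 := either(either(nat,list(bool)),list(bool)).
MGU = { T2 ↦ either(either(nat,list(bool)),list(bool)), B ↦ list(bool) }, so T2 ↦ either(either(nat,list(bool)),list(bool)).

either(either(nat,list(bool)),list(bool))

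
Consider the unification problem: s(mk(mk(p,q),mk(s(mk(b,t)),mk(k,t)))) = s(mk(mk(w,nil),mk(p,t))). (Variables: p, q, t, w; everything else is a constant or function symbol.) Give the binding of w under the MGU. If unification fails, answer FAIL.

Decompose s/1: mk(mk(p,q),mk(s(mk(b,t)),mk(k,t))) = mk(mk(w,nil),mk(p,t)).
Decompose mk/2: mk(p,q) = mk(w,nil),  mk(s(mk(b,t)),mk(k,t)) = mk(p,t).
Decompose mk/2: p = w,  q = nil.
Bind p := w; substituting into the one remaining equation that mentions p gives: mk(s(mk(b,t)),mk(k,t)) = mk(w,t).
Bind q := nil; no other remaining equation mentions q.
Decompose mk/2: s(mk(b,t)) = w,  mk(k,t) = t.
Bind w := s(mk(b,t)); no other remaining equation mentions w. Substituting into the earlier binding gives p := s(mk(b,t)).
Occurs check fails: t occurs in mk(k,t); the equation t = mk(k,t) has no finite solution.

FAIL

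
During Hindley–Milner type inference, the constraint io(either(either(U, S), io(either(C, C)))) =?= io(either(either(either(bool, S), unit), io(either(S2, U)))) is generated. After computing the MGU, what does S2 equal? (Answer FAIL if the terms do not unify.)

either(bool, unit)

Decompose io/1: either(either(U, S), io(either(C, C))) =?= either(either(either(bool, S), unit), io(either(S2, U))).
Decompose either/2: either(U, S) =?= either(either(bool, S), unit),  io(either(C, C)) =?= io(either(S2, U)).
Decompose either/2: U =?= either(bool, S),  S =?= unit.
Bind U := either(bool, S); substituting into the one remaining equation that mentions U gives: io(either(C, C)) =?= io(either(S2, either(bool, S))).
Bind S := unit; substituting into the remaining equation gives: io(either(C, C)) =?= io(either(S2, either(bool, unit))). Substituting into the earlier binding gives U := either(bool, unit).
Decompose io/1: either(C, C) =?= either(S2, either(bool, unit)).
Decompose either/2: C =?= S2,  C =?= either(bool, unit).
Bind C := S2; substituting into the remaining equation gives: S2 =?= either(bool, unit).
Bind S2 := either(bool, unit). Substituting into the earlier binding gives C := either(bool, unit).
MGU = { U ↦ either(bool, unit), S ↦ unit, C ↦ either(bool, unit), S2 ↦ either(bool, unit) }, so S2 ↦ either(bool, unit).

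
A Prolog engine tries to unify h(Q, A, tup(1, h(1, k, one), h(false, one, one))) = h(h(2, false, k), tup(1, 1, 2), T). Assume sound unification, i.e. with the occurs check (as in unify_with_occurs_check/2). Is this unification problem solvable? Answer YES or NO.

Decompose h/3: Q = h(2, false, k),  A = tup(1, 1, 2),  tup(1, h(1, k, one), h(false, one, one)) = T.
Bind Q := h(2, false, k); no other remaining equation mentions Q.
Bind A := tup(1, 1, 2); no other remaining equation mentions A.
Bind T := tup(1, h(1, k, one), h(false, one, one)).
No equations remain and no clash or occurs-check failure arose, so a unifier exists.

YES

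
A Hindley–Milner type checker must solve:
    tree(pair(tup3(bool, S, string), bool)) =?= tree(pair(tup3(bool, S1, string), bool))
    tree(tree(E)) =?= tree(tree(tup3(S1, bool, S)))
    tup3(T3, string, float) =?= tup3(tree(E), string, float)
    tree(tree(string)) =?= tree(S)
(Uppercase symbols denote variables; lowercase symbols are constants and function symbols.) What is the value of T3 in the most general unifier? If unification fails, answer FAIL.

tree(tup3(tree(string), bool, tree(string)))

Decompose tree/1: pair(tup3(bool, S, string), bool) =?= pair(tup3(bool, S1, string), bool).
Decompose pair/2: tup3(bool, S, string) =?= tup3(bool, S1, string),  bool =?= bool.
Decompose tup3/3: bool =?= bool,  S =?= S1,  string =?= string.
Delete trivial equation bool =?= bool.
Bind S := S1; substituting into the 2 remaining equations that mention S gives: tree(tree(E)) =?= tree(tree(tup3(S1, bool, S1))),  tree(tree(string)) =?= tree(S1).
Delete trivial equation string =?= string.
Delete trivial equation bool =?= bool.
Decompose tree/1: tree(E) =?= tree(tup3(S1, bool, S1)).
Decompose tree/1: E =?= tup3(S1, bool, S1).
Bind E := tup3(S1, bool, S1); substituting into the one remaining equation that mentions E gives: tup3(T3, string, float) =?= tup3(tree(tup3(S1, bool, S1)), string, float).
Decompose tup3/3: T3 =?= tree(tup3(S1, bool, S1)),  string =?= string,  float =?= float.
Bind T3 := tree(tup3(S1, bool, S1)); no other remaining equation mentions T3.
Delete trivial equation string =?= string.
Delete trivial equation float =?= float.
Decompose tree/1: tree(string) =?= S1.
Bind S1 := tree(string). Substituting into the earlier bindings gives S := tree(string), E := tup3(tree(string), bool, tree(string)), T3 := tree(tup3(tree(string), bool, tree(string))).
MGU = { S -> tree(string), E -> tup3(tree(string), bool, tree(string)), T3 -> tree(tup3(tree(string), bool, tree(string))), S1 -> tree(string) }, so T3 -> tree(tup3(tree(string), bool, tree(string))).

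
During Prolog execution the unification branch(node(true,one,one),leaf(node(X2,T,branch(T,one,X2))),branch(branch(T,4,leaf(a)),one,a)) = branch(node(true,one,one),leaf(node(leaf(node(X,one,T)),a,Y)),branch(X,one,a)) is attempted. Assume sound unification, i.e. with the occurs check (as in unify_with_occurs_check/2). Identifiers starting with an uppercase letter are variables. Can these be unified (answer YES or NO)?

Decompose branch/3: node(true,one,one) = node(true,one,one),  leaf(node(X2,T,branch(T,one,X2))) = leaf(node(leaf(node(X,one,T)),a,Y)),  branch(branch(T,4,leaf(a)),one,a) = branch(X,one,a).
Delete trivial equation node(true,one,one) = node(true,one,one).
Decompose leaf/1: node(X2,T,branch(T,one,X2)) = node(leaf(node(X,one,T)),a,Y).
Decompose node/3: X2 = leaf(node(X,one,T)),  T = a,  branch(T,one,X2) = Y.
Bind X2 := leaf(node(X,one,T)); substituting into the one remaining equation that mentions X2 gives: branch(T,one,leaf(node(X,one,T))) = Y.
Bind T := a; substituting into the remaining equations gives: branch(a,one,leaf(node(X,one,a))) = Y,  branch(branch(a,4,leaf(a)),one,a) = branch(X,one,a). Substituting into the earlier binding gives X2 := leaf(node(X,one,a)).
Bind Y := branch(a,one,leaf(node(X,one,a))); no other remaining equation mentions Y.
Decompose branch/3: branch(a,4,leaf(a)) = X,  one = one,  a = a.
Bind X := branch(a,4,leaf(a)); no other remaining equation mentions X. Substituting into the earlier bindings gives X2 := leaf(node(branch(a,4,leaf(a)),one,a)), Y := branch(a,one,leaf(node(branch(a,4,leaf(a)),one,a))).
Delete trivial equation one = one.
Delete trivial equation a = a.
No equations remain and no clash or occurs-check failure arose, so a unifier exists.

YES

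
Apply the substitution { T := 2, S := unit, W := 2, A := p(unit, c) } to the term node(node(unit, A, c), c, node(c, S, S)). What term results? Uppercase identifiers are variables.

node(node(unit, p(unit, c), c), c, node(c, unit, unit))

Replace each occurrence of S with unit.
Replace each occurrence of A with p(unit, c).
Result: node(node(unit, p(unit, c), c), c, node(c, unit, unit)).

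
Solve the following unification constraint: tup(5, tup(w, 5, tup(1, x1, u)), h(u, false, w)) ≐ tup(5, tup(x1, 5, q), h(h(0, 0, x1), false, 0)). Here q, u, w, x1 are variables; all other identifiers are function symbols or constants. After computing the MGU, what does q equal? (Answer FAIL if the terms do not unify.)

tup(1, 0, h(0, 0, 0))

Decompose tup/3: 5 ≐ 5,  tup(w, 5, tup(1, x1, u)) ≐ tup(x1, 5, q),  h(u, false, w) ≐ h(h(0, 0, x1), false, 0).
Delete trivial equation 5 ≐ 5.
Decompose tup/3: w ≐ x1,  5 ≐ 5,  tup(1, x1, u) ≐ q.
Bind w := x1; substituting into the one remaining equation that mentions w gives: h(u, false, x1) ≐ h(h(0, 0, x1), false, 0).
Delete trivial equation 5 ≐ 5.
Bind q := tup(1, x1, u); no other remaining equation mentions q.
Decompose h/3: u ≐ h(0, 0, x1),  false ≐ false,  x1 ≐ 0.
Bind u := h(0, 0, x1); no other remaining equation mentions u. Substituting into the earlier binding gives q := tup(1, x1, h(0, 0, x1)).
Delete trivial equation false ≐ false.
Bind x1 := 0. Substituting into the earlier bindings gives w := 0, q := tup(1, 0, h(0, 0, 0)), u := h(0, 0, 0).
MGU = { w ↦ 0, q ↦ tup(1, 0, h(0, 0, 0)), u ↦ h(0, 0, 0), x1 ↦ 0 }, so q ↦ tup(1, 0, h(0, 0, 0)).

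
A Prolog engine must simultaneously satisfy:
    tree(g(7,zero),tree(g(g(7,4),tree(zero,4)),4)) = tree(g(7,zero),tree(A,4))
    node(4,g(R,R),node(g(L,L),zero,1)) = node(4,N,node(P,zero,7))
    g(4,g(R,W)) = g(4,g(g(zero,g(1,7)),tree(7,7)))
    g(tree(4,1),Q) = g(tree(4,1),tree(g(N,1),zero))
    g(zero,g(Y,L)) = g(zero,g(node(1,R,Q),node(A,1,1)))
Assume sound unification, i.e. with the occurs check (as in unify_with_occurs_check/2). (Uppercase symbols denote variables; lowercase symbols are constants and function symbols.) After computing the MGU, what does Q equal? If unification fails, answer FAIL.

Decompose tree/2: g(7,zero) = g(7,zero),  tree(g(g(7,4),tree(zero,4)),4) = tree(A,4).
Delete trivial equation g(7,zero) = g(7,zero).
Decompose tree/2: g(g(7,4),tree(zero,4)) = A,  4 = 4.
Bind A := g(g(7,4),tree(zero,4)); substituting into the one remaining equation that mentions A gives: g(zero,g(Y,L)) = g(zero,g(node(1,R,Q),node(g(g(7,4),tree(zero,4)),1,1))).
Delete trivial equation 4 = 4.
Decompose node/3: 4 = 4,  g(R,R) = N,  node(g(L,L),zero,1) = node(P,zero,7).
Delete trivial equation 4 = 4.
Bind N := g(R,R); substituting into the one remaining equation that mentions N gives: g(tree(4,1),Q) = g(tree(4,1),tree(g(g(R,R),1),zero)).
Decompose node/3: g(L,L) = P,  zero = zero,  1 = 7.
Bind P := g(L,L); no other remaining equation mentions P.
Delete trivial equation zero = zero.
Clash: constants 1 and 7 differ; no unifier exists.

FAIL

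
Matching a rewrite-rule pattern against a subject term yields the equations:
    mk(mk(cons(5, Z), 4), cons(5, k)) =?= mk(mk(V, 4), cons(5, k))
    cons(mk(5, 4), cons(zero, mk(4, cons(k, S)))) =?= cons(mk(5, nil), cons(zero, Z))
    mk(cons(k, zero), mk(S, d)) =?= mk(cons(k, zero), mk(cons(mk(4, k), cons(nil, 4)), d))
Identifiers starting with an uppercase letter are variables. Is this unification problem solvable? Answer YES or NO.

NO

Decompose mk/2: mk(cons(5, Z), 4) =?= mk(V, 4),  cons(5, k) =?= cons(5, k).
Decompose mk/2: cons(5, Z) =?= V,  4 =?= 4.
Bind V := cons(5, Z); no other remaining equation mentions V.
Delete trivial equation 4 =?= 4.
Delete trivial equation cons(5, k) =?= cons(5, k).
Decompose cons/2: mk(5, 4) =?= mk(5, nil),  cons(zero, mk(4, cons(k, S))) =?= cons(zero, Z).
Decompose mk/2: 5 =?= 5,  4 =?= nil.
Delete trivial equation 5 =?= 5.
Clash: constants 4 and nil differ; no unifier exists.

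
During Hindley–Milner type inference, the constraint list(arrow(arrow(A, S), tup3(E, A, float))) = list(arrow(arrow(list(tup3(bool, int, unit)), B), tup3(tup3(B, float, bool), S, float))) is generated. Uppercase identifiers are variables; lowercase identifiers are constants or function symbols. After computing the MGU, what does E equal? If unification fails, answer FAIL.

tup3(list(tup3(bool, int, unit)), float, bool)

Decompose list/1: arrow(arrow(A, S), tup3(E, A, float)) = arrow(arrow(list(tup3(bool, int, unit)), B), tup3(tup3(B, float, bool), S, float)).
Decompose arrow/2: arrow(A, S) = arrow(list(tup3(bool, int, unit)), B),  tup3(E, A, float) = tup3(tup3(B, float, bool), S, float).
Decompose arrow/2: A = list(tup3(bool, int, unit)),  S = B.
Bind A := list(tup3(bool, int, unit)); substituting into the one remaining equation that mentions A gives: tup3(E, list(tup3(bool, int, unit)), float) = tup3(tup3(B, float, bool), S, float).
Bind S := B; substituting into the remaining equation gives: tup3(E, list(tup3(bool, int, unit)), float) = tup3(tup3(B, float, bool), B, float).
Decompose tup3/3: E = tup3(B, float, bool),  list(tup3(bool, int, unit)) = B,  float = float.
Bind E := tup3(B, float, bool); no other remaining equation mentions E.
Bind B := list(tup3(bool, int, unit)); no other remaining equation mentions B. Substituting into the earlier bindings gives S := list(tup3(bool, int, unit)), E := tup3(list(tup3(bool, int, unit)), float, bool).
Delete trivial equation float = float.
MGU = { A := list(tup3(bool, int, unit)), S := list(tup3(bool, int, unit)), E := tup3(list(tup3(bool, int, unit)), float, bool), B := list(tup3(bool, int, unit)) }, so E := tup3(list(tup3(bool, int, unit)), float, bool).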